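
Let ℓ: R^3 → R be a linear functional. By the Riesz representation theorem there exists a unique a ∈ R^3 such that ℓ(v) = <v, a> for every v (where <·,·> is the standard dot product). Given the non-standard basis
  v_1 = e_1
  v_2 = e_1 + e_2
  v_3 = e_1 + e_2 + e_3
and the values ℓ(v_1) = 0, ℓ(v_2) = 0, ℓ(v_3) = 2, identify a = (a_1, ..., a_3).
a = (0, 0, 2)

Write a = (a_1, ..., a_3) in the standard basis. For each basis vector v_i, ℓ(v_i) = <v_i, a> is a linear equation in the a_j's. Collect the n equations into a matrix system V a = ℓ, where row i of V is v_i (expressed in the standard basis). Since V is invertible (lower-triangular with 1s on the diagonal, up to permutation), solve by back-substitution:
  V =
[[1, 0, 0],
 [1, 1, 0],
 [1, 1, 1]]
  V a = (0, 0, 2)
Solving gives a = (0, 0, 2).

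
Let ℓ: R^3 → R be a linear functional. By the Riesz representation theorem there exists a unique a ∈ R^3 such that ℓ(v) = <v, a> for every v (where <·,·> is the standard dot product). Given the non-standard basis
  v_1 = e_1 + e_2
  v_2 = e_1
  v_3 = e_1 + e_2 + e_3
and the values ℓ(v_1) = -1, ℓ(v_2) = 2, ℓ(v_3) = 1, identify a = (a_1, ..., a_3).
a = (2, -3, 2)

Write a = (a_1, ..., a_3) in the standard basis. For each basis vector v_i, ℓ(v_i) = <v_i, a> is a linear equation in the a_j's. Collect the n equations into a matrix system V a = ℓ, where row i of V is v_i (expressed in the standard basis). Since V is invertible (lower-triangular with 1s on the diagonal, up to permutation), solve by back-substitution:
  V =
[[1, 1, 0],
 [1, 0, 0],
 [1, 1, 1]]
  V a = (-1, 2, 1)
Solving gives a = (2, -3, 2).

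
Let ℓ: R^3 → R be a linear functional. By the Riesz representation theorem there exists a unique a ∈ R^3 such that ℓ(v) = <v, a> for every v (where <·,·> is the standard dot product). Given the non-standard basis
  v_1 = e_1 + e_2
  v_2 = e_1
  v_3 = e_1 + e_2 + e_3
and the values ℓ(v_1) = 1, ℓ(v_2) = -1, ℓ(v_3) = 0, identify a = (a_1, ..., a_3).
a = (-1, 2, -1)

Write a = (a_1, ..., a_3) in the standard basis. For each basis vector v_i, ℓ(v_i) = <v_i, a> is a linear equation in the a_j's. Collect the n equations into a matrix system V a = ℓ, where row i of V is v_i (expressed in the standard basis). Since V is invertible (lower-triangular with 1s on the diagonal, up to permutation), solve by back-substitution:
  V =
[[1, 1, 0],
 [1, 0, 0],
 [1, 1, 1]]
  V a = (1, -1, 0)
Solving gives a = (-1, 2, -1).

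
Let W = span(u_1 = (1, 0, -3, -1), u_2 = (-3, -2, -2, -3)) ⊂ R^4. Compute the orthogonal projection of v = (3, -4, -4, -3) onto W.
proj_W(v) = (84/125, -68/125, -626/125, -288/125)

Set up U = [u_1 | ... | u_2] ∈ R^(4×2). The projector onto W = col(U) is P = U (U^T U)^(-1) U^T.
Compute U^T U =
  [11, 6]
  [6, 26],
and U^T v = (18, 16).
Solve U^T U · c = U^T v for the coefficients: c = (186/125, 34/125). The projection is proj_W(v) = U c.
Check: (v - proj_W(v)) · u_1 = 0  (should be 0).
Check: (v - proj_W(v)) · u_2 = 0  (should be 0).
Result: proj_W(v) = (84/125, -68/125, -626/125, -288/125).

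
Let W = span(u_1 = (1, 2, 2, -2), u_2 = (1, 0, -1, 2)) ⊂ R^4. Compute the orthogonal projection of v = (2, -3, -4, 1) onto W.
proj_W(v) = (-10/53, -88/53, -122/53, 156/53)

Set up U = [u_1 | ... | u_2] ∈ R^(4×2). The projector onto W = col(U) is P = U (U^T U)^(-1) U^T.
Compute U^T U =
  [13, -5]
  [-5, 6],
and U^T v = (-14, 8).
Solve U^T U · c = U^T v for the coefficients: c = (-44/53, 34/53). The projection is proj_W(v) = U c.
Check: (v - proj_W(v)) · u_1 = 0  (should be 0).
Check: (v - proj_W(v)) · u_2 = 0  (should be 0).
Result: proj_W(v) = (-10/53, -88/53, -122/53, 156/53).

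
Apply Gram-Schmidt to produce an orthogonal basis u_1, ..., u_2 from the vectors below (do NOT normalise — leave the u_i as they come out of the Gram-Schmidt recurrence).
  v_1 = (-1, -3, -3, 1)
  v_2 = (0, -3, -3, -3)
Orthogonal basis:
  u_1 = (-1, -3, -3, 1)
  u_2 = (3/4, -3/4, -3/4, -15/4)

Apply the Gram-Schmidt recurrence
  u_1 = v_1
  u_i = v_i − Σ_{j<i} ((v_i · u_j) / (u_j · u_j)) · u_j.

Step by step this gives:
  u_1 = (-1, -3, -3, 1)
  u_2 = (3/4, -3/4, -3/4, -15/4)

Orthogonality check:
  u_2 · u_1 = 0 (should be 0)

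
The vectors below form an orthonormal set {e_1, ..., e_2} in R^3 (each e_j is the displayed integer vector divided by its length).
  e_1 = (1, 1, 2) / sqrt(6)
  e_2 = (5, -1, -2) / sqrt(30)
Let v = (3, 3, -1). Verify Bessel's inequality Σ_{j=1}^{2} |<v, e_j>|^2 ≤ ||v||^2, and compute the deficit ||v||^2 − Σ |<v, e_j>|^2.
Σ |<v, e_j>|^2 = 46/5; ||v||^2 = 19; deficit = 49/5

Write each e_j = u_j / sqrt(<u_j, u_j>) where u_j is the displayed integer vector. Then <v, e_j> = <v, u_j> / sqrt(<u_j, u_j>), so |<v, e_j>|^2 = <v, u_j>^2 / <u_j, u_j>.
Coefficients: <v, e_1> = 4/sqrt(6), <v, e_2> = 14/sqrt(30).
Square and sum: Σ |<v, e_j>|^2 = 46/5.
Compute ||v||^2 = v·v = 19.
Deficit = 19 − 46/5 = 49/5 ≥ 0, confirming Bessel's inequality. (The deficit equals ||v − Σ <v,e_j> e_j||^2, the squared distance from v to span{e_j}.)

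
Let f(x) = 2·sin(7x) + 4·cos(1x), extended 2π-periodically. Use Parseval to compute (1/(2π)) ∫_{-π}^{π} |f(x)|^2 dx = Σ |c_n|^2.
Σ |c_n|^2 = 10

Expand |f|^2 and use orthogonality of {sin(nx), cos(mx)} on [-π, π]:
  ∫_{-π}^{π} sin(nx)^2 dx = π, ∫ cos(mx)^2 dx = π, and cross terms integrate to 0.
So ∫_{-π}^{π} f(x)^2 dx = 2^2 · π + 4^2 · π = (4 + 16)π.
Divide by 2π: (4 + 16)/2 = 10.
By Parseval, this equals Σ |c_n|^2.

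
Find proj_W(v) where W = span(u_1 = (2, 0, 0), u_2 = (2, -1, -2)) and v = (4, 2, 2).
proj_W(v) = (4, 6/5, 12/5)

Set up U = [u_1 | ... | u_2] ∈ R^(3×2). The projector onto W = col(U) is P = U (U^T U)^(-1) U^T.
Compute U^T U =
  [4, 4]
  [4, 9],
and U^T v = (8, 2).
Solve U^T U · c = U^T v for the coefficients: c = (16/5, -6/5). The projection is proj_W(v) = U c.
Check: (v - proj_W(v)) · u_1 = 0  (should be 0).
Check: (v - proj_W(v)) · u_2 = 0  (should be 0).
Result: proj_W(v) = (4, 6/5, 12/5).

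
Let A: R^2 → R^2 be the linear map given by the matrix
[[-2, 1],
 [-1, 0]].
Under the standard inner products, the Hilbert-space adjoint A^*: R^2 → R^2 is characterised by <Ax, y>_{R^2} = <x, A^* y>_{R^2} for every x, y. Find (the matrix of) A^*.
A^* = A^T =
[[-2, -1],
 [1, 0]]

For real matrices with standard dot products, the defining identity <Ax, y> = <x, A^* y> gives (Ax)^T y = x^T (A^*) y, i.e. x^T A^T y = x^T (A^*) y. Since this holds for all x, y, we must have A^* = A^T. Therefore
A^* =
[[-2, -1],
 [1, 0]].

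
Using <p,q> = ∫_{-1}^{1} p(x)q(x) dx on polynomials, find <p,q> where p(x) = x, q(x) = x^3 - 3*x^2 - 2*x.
<p,q> = -14/15

Expand the product: p(x)·q(x) = x^4 - 3*x^3 - 2*x^2.
∫_{-1}^{1} of each monomial x^k gives [2/(k+1) if k even, 0 if k odd]. Integrating term-by-term (or equivalently evaluating the antiderivative F(x) = x^5/5 - 3*x^4/4 - 2*x^3/3 at the endpoints):
  F(1) − F(−1) = -73/60 − (-17/60) = -14/15.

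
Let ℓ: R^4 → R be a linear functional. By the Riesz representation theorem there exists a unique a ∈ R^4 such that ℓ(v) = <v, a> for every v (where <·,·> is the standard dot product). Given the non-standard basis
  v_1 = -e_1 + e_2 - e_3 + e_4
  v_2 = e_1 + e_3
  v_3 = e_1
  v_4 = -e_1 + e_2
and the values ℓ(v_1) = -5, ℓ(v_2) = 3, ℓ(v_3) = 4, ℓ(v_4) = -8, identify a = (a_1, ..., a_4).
a = (4, -4, -1, 2)

Write a = (a_1, ..., a_4) in the standard basis. For each basis vector v_i, ℓ(v_i) = <v_i, a> is a linear equation in the a_j's. Collect the n equations into a matrix system V a = ℓ, where row i of V is v_i (expressed in the standard basis). Since V is invertible (lower-triangular with 1s on the diagonal, up to permutation), solve by back-substitution:
  V =
[[-1, 1, -1, 1],
 [1, 0, 1, 0],
 [1, 0, 0, 0],
 [-1, 1, 0, 0]]
  V a = (-5, 3, 4, -8)
Solving gives a = (4, -4, -1, 2).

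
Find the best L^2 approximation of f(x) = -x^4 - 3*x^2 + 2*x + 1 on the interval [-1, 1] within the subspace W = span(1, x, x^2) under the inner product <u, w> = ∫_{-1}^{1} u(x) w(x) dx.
g(x) = -27*x^2/7 + 2*x + 38/35

The best approximation g ∈ W is the orthogonal projection of f onto W. Writing g = a_0 + a_1 x + a_2 x^2, the coefficients solve the normal equations G · a = b where
  G_{ij} = <φ_i, φ_j> and b_i = <f, φ_i>, with φ_0 = 1, φ_1 = x, φ_2 = x^2.
G =
  [2, 0, 2/3]
  [0, 2/3, 0]
  [2/3, 0, 2/5],
b = (-2/5, 4/3, -86/105).
Solving gives a_0 = 38/35, a_1 = 2, a_2 = -27/7, so
  g(x) = -27*x^2/7 + 2*x + 38/35.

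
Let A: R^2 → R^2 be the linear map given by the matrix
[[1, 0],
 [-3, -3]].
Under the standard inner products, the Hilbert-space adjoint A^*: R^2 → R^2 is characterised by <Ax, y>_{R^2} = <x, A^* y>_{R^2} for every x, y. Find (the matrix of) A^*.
A^* = A^T =
[[1, -3],
 [0, -3]]

For real matrices with standard dot products, the defining identity <Ax, y> = <x, A^* y> gives (Ax)^T y = x^T (A^*) y, i.e. x^T A^T y = x^T (A^*) y. Since this holds for all x, y, we must have A^* = A^T. Therefore
A^* =
[[1, -3],
 [0, -3]].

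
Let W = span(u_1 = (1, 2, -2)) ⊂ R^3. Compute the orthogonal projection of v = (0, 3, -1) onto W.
proj_W(v) = (8/9, 16/9, -16/9)

Set up U = [u_1 | ... | u_1] ∈ R^(3×1). The projector onto W = col(U) is P = U (U^T U)^(-1) U^T.
Compute U^T U =
  [9],
and U^T v = (8).
Solve U^T U · c = U^T v for the coefficients: c = (8/9). The projection is proj_W(v) = U c.
Check: (v - proj_W(v)) · u_1 = 0  (should be 0).
Result: proj_W(v) = (8/9, 16/9, -16/9).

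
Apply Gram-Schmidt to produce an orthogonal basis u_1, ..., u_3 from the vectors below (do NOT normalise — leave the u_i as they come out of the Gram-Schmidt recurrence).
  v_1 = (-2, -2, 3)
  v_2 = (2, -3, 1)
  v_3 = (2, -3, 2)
Orthogonal basis:
  u_1 = (-2, -2, 3)
  u_2 = (44/17, -41/17, 2/17)
  u_3 = (70/213, 80/213, 100/213)

Apply the Gram-Schmidt recurrence
  u_1 = v_1
  u_i = v_i − Σ_{j<i} ((v_i · u_j) / (u_j · u_j)) · u_j.

Step by step this gives:
  u_1 = (-2, -2, 3)
  u_2 = (44/17, -41/17, 2/17)
  u_3 = (70/213, 80/213, 100/213)

Orthogonality check:
  u_2 · u_1 = 0 (should be 0)
  u_3 · u_1 = 0 (should be 0)
  u_3 · u_2 = 0 (should be 0)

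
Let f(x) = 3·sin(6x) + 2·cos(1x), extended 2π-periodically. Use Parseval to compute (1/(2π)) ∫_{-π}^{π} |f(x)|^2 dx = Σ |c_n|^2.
Σ |c_n|^2 = 13/2

Expand |f|^2 and use orthogonality of {sin(nx), cos(mx)} on [-π, π]:
  ∫_{-π}^{π} sin(nx)^2 dx = π, ∫ cos(mx)^2 dx = π, and cross terms integrate to 0.
So ∫_{-π}^{π} f(x)^2 dx = 3^2 · π + 2^2 · π = (9 + 4)π.
Divide by 2π: (9 + 4)/2 = 13/2.
By Parseval, this equals Σ |c_n|^2.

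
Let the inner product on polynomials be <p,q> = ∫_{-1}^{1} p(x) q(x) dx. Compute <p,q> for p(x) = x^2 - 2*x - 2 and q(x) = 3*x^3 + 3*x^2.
<p,q> = -26/5

Expand the product: p(x)·q(x) = 3*x^5 - 3*x^4 - 12*x^3 - 6*x^2.
∫_{-1}^{1} of each monomial x^k gives [2/(k+1) if k even, 0 if k odd]. Integrating term-by-term (or equivalently evaluating the antiderivative F(x) = x^6/2 - 3*x^5/5 - 3*x^4 - 2*x^3 at the endpoints):
  F(1) − F(−1) = -51/10 − (1/10) = -26/5.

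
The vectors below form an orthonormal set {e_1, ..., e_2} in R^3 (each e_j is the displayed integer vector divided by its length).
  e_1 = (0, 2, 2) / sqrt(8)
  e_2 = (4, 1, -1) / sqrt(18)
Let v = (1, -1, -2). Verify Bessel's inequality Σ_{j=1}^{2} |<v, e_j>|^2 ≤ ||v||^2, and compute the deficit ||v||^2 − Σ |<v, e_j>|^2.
Σ |<v, e_j>|^2 = 53/9; ||v||^2 = 6; deficit = 1/9

Write each e_j = u_j / sqrt(<u_j, u_j>) where u_j is the displayed integer vector. Then <v, e_j> = <v, u_j> / sqrt(<u_j, u_j>), so |<v, e_j>|^2 = <v, u_j>^2 / <u_j, u_j>.
Coefficients: <v, e_1> = -6/sqrt(8), <v, e_2> = 5/sqrt(18).
Square and sum: Σ |<v, e_j>|^2 = 53/9.
Compute ||v||^2 = v·v = 6.
Deficit = 6 − 53/9 = 1/9 ≥ 0, confirming Bessel's inequality. (The deficit equals ||v − Σ <v,e_j> e_j||^2, the squared distance from v to span{e_j}.)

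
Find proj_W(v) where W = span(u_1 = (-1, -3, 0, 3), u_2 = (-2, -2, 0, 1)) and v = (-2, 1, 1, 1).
proj_W(v) = (-11/10, -1/2, 0, -1/5)

Set up U = [u_1 | ... | u_2] ∈ R^(4×2). The projector onto W = col(U) is P = U (U^T U)^(-1) U^T.
Compute U^T U =
  [19, 11]
  [11, 9],
and U^T v = (2, 3).
Solve U^T U · c = U^T v for the coefficients: c = (-3/10, 7/10). The projection is proj_W(v) = U c.
Check: (v - proj_W(v)) · u_1 = 0  (should be 0).
Check: (v - proj_W(v)) · u_2 = 0  (should be 0).
Result: proj_W(v) = (-11/10, -1/2, 0, -1/5).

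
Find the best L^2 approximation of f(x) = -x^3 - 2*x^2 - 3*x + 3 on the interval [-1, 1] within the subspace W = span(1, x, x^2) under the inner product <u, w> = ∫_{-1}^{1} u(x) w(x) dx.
g(x) = -2*x^2 - 18*x/5 + 3

The best approximation g ∈ W is the orthogonal projection of f onto W. Writing g = a_0 + a_1 x + a_2 x^2, the coefficients solve the normal equations G · a = b where
  G_{ij} = <φ_i, φ_j> and b_i = <f, φ_i>, with φ_0 = 1, φ_1 = x, φ_2 = x^2.
G =
  [2, 0, 2/3]
  [0, 2/3, 0]
  [2/3, 0, 2/5],
b = (14/3, -12/5, 6/5).
Solving gives a_0 = 3, a_1 = -18/5, a_2 = -2, so
  g(x) = -2*x^2 - 18*x/5 + 3.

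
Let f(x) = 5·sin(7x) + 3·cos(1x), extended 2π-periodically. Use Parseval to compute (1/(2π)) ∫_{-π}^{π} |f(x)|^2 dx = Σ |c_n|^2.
Σ |c_n|^2 = 17

Expand |f|^2 and use orthogonality of {sin(nx), cos(mx)} on [-π, π]:
  ∫_{-π}^{π} sin(nx)^2 dx = π, ∫ cos(mx)^2 dx = π, and cross terms integrate to 0.
So ∫_{-π}^{π} f(x)^2 dx = 5^2 · π + 3^2 · π = (25 + 9)π.
Divide by 2π: (25 + 9)/2 = 17.
By Parseval, this equals Σ |c_n|^2.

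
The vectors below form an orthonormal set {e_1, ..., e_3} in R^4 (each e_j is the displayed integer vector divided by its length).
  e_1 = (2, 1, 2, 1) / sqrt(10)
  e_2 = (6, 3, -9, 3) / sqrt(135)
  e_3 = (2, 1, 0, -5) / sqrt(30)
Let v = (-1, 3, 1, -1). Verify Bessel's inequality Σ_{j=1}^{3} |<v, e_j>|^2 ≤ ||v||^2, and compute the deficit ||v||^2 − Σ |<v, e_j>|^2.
Σ |<v, e_j>|^2 = 11/5; ||v||^2 = 12; deficit = 49/5

Write each e_j = u_j / sqrt(<u_j, u_j>) where u_j is the displayed integer vector. Then <v, e_j> = <v, u_j> / sqrt(<u_j, u_j>), so |<v, e_j>|^2 = <v, u_j>^2 / <u_j, u_j>.
Coefficients: <v, e_1> = 2/sqrt(10), <v, e_2> = -9/sqrt(135), <v, e_3> = 6/sqrt(30).
Square and sum: Σ |<v, e_j>|^2 = 11/5.
Compute ||v||^2 = v·v = 12.
Deficit = 12 − 11/5 = 49/5 ≥ 0, confirming Bessel's inequality. (The deficit equals ||v − Σ <v,e_j> e_j||^2, the squared distance from v to span{e_j}.)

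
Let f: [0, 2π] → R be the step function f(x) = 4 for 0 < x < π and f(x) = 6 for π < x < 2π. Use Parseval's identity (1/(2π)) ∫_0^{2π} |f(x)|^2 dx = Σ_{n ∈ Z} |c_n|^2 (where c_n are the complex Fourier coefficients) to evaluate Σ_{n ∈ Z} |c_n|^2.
Σ |c_n|^2 = 26

Parseval equates the L^2 energy of f (normalised by 1/(2π)) with the ℓ^2 sum of its Fourier coefficients: (1/(2π)) ∫_0^{2π} |f|^2 = Σ |c_n|^2.
Compute the left side: (1/(2π)) [∫_0^π 4^2 dx + ∫_π^{2π} 6^2 dx] = (1/(2π)) · (16π + 36π) = (16 + 36)/2 = 26.
So Σ_{n ∈ Z} |c_n|^2 = 26.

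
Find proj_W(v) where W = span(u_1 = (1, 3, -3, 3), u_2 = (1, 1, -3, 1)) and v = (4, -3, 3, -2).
proj_W(v) = (-1/2, -5/2, 3/2, -5/2)

Set up U = [u_1 | ... | u_2] ∈ R^(4×2). The projector onto W = col(U) is P = U (U^T U)^(-1) U^T.
Compute U^T U =
  [28, 16]
  [16, 12],
and U^T v = (-20, -10).
Solve U^T U · c = U^T v for the coefficients: c = (-1, 1/2). The projection is proj_W(v) = U c.
Check: (v - proj_W(v)) · u_1 = 0  (should be 0).
Check: (v - proj_W(v)) · u_2 = 0  (should be 0).
Result: proj_W(v) = (-1/2, -5/2, 3/2, -5/2).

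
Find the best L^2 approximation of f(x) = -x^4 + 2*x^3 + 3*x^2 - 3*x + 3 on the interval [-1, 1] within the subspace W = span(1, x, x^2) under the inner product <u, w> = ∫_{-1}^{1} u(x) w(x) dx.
g(x) = 15*x^2/7 - 9*x/5 + 108/35

The best approximation g ∈ W is the orthogonal projection of f onto W. Writing g = a_0 + a_1 x + a_2 x^2, the coefficients solve the normal equations G · a = b where
  G_{ij} = <φ_i, φ_j> and b_i = <f, φ_i>, with φ_0 = 1, φ_1 = x, φ_2 = x^2.
G =
  [2, 0, 2/3]
  [0, 2/3, 0]
  [2/3, 0, 2/5],
b = (38/5, -6/5, 102/35).
Solving gives a_0 = 108/35, a_1 = -9/5, a_2 = 15/7, so
  g(x) = 15*x^2/7 - 9*x/5 + 108/35.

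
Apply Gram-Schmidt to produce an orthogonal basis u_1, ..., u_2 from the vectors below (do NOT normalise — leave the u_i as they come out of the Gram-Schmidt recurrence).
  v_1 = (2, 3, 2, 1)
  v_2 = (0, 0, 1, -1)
Orthogonal basis:
  u_1 = (2, 3, 2, 1)
  u_2 = (-1/9, -1/6, 8/9, -19/18)

Apply the Gram-Schmidt recurrence
  u_1 = v_1
  u_i = v_i − Σ_{j<i} ((v_i · u_j) / (u_j · u_j)) · u_j.

Step by step this gives:
  u_1 = (2, 3, 2, 1)
  u_2 = (-1/9, -1/6, 8/9, -19/18)

Orthogonality check:
  u_2 · u_1 = 0 (should be 0)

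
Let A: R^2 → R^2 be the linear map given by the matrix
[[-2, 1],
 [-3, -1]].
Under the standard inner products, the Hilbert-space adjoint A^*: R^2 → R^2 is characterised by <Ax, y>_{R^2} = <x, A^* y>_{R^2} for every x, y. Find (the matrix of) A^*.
A^* = A^T =
[[-2, -3],
 [1, -1]]

For real matrices with standard dot products, the defining identity <Ax, y> = <x, A^* y> gives (Ax)^T y = x^T (A^*) y, i.e. x^T A^T y = x^T (A^*) y. Since this holds for all x, y, we must have A^* = A^T. Therefore
A^* =
[[-2, -3],
 [1, -1]].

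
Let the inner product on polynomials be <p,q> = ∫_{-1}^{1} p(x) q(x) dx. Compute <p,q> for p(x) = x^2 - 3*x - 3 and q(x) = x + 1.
<p,q> = -22/3

Expand the product: p(x)·q(x) = x^3 - 2*x^2 - 6*x - 3.
∫_{-1}^{1} of each monomial x^k gives [2/(k+1) if k even, 0 if k odd]. Integrating term-by-term (or equivalently evaluating the antiderivative F(x) = x^4/4 - 2*x^3/3 - 3*x^2 - 3*x at the endpoints):
  F(1) − F(−1) = -77/12 − (11/12) = -22/3.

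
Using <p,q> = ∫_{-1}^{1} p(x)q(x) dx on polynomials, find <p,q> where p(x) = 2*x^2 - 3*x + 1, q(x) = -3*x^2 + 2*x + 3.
<p,q> = 8/5

Expand the product: p(x)·q(x) = -6*x^4 + 13*x^3 - 3*x^2 - 7*x + 3.
∫_{-1}^{1} of each monomial x^k gives [2/(k+1) if k even, 0 if k odd]. Integrating term-by-term (or equivalently evaluating the antiderivative F(x) = -6*x^5/5 + 13*x^4/4 - x^3 - 7*x^2/2 + 3*x at the endpoints):
  F(1) − F(−1) = 11/20 − (-21/20) = 8/5.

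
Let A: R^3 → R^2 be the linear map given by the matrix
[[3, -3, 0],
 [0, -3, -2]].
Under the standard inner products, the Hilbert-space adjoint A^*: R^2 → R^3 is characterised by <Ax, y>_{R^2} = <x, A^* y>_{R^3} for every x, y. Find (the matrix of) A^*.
A^* = A^T =
[[3, 0],
 [-3, -3],
 [0, -2]]

For real matrices with standard dot products, the defining identity <Ax, y> = <x, A^* y> gives (Ax)^T y = x^T (A^*) y, i.e. x^T A^T y = x^T (A^*) y. Since this holds for all x, y, we must have A^* = A^T. Therefore
A^* =
[[3, 0],
 [-3, -3],
 [0, -2]].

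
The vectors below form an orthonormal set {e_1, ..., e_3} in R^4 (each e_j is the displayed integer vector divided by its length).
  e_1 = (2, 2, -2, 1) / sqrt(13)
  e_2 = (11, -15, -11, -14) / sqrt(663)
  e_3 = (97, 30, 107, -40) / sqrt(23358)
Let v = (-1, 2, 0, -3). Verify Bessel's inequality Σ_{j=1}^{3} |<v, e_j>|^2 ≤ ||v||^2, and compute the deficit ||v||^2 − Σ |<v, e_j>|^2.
Σ |<v, e_j>|^2 = 171/458; ||v||^2 = 14; deficit = 6241/458

Write each e_j = u_j / sqrt(<u_j, u_j>) where u_j is the displayed integer vector. Then <v, e_j> = <v, u_j> / sqrt(<u_j, u_j>), so |<v, e_j>|^2 = <v, u_j>^2 / <u_j, u_j>.
Coefficients: <v, e_1> = -1/sqrt(13), <v, e_2> = 1/sqrt(663), <v, e_3> = 83/sqrt(23358).
Square and sum: Σ |<v, e_j>|^2 = 171/458.
Compute ||v||^2 = v·v = 14.
Deficit = 14 − 171/458 = 6241/458 ≥ 0, confirming Bessel's inequality. (The deficit equals ||v − Σ <v,e_j> e_j||^2, the squared distance from v to span{e_j}.)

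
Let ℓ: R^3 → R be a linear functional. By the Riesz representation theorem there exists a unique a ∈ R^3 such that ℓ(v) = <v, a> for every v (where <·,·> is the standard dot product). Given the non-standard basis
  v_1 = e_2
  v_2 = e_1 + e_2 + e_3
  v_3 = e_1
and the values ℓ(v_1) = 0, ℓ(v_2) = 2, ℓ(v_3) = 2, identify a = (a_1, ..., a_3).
a = (2, 0, 0)

Write a = (a_1, ..., a_3) in the standard basis. For each basis vector v_i, ℓ(v_i) = <v_i, a> is a linear equation in the a_j's. Collect the n equations into a matrix system V a = ℓ, where row i of V is v_i (expressed in the standard basis). Since V is invertible (lower-triangular with 1s on the diagonal, up to permutation), solve by back-substitution:
  V =
[[0, 1, 0],
 [1, 1, 1],
 [1, 0, 0]]
  V a = (0, 2, 2)
Solving gives a = (2, 0, 0).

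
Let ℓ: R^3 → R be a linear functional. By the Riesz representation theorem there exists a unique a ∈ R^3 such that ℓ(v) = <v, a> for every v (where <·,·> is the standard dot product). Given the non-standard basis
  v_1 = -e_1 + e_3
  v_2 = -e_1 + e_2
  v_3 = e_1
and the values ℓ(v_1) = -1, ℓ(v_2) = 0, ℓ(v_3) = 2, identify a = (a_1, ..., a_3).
a = (2, 2, 1)

Write a = (a_1, ..., a_3) in the standard basis. For each basis vector v_i, ℓ(v_i) = <v_i, a> is a linear equation in the a_j's. Collect the n equations into a matrix system V a = ℓ, where row i of V is v_i (expressed in the standard basis). Since V is invertible (lower-triangular with 1s on the diagonal, up to permutation), solve by back-substitution:
  V =
[[-1, 0, 1],
 [-1, 1, 0],
 [1, 0, 0]]
  V a = (-1, 0, 2)
Solving gives a = (2, 2, 1).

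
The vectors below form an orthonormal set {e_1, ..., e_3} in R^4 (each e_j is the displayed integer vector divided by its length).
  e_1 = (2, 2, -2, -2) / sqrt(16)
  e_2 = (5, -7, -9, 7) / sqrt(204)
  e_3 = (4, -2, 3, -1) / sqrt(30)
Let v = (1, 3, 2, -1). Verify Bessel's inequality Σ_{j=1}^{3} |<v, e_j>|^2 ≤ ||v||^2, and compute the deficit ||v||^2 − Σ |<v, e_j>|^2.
Σ |<v, e_j>|^2 = 385/34; ||v||^2 = 15; deficit = 125/34

Write each e_j = u_j / sqrt(<u_j, u_j>) where u_j is the displayed integer vector. Then <v, e_j> = <v, u_j> / sqrt(<u_j, u_j>), so |<v, e_j>|^2 = <v, u_j>^2 / <u_j, u_j>.
Coefficients: <v, e_1> = 6/sqrt(16), <v, e_2> = -41/sqrt(204), <v, e_3> = 5/sqrt(30).
Square and sum: Σ |<v, e_j>|^2 = 385/34.
Compute ||v||^2 = v·v = 15.
Deficit = 15 − 385/34 = 125/34 ≥ 0, confirming Bessel's inequality. (The deficit equals ||v − Σ <v,e_j> e_j||^2, the squared distance from v to span{e_j}.)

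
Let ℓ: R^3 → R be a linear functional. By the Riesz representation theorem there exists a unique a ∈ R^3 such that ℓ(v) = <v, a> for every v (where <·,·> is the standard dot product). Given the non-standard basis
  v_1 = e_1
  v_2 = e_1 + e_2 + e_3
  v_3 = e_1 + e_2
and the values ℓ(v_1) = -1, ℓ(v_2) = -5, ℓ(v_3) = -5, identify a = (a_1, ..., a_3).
a = (-1, -4, 0)

Write a = (a_1, ..., a_3) in the standard basis. For each basis vector v_i, ℓ(v_i) = <v_i, a> is a linear equation in the a_j's. Collect the n equations into a matrix system V a = ℓ, where row i of V is v_i (expressed in the standard basis). Since V is invertible (lower-triangular with 1s on the diagonal, up to permutation), solve by back-substitution:
  V =
[[1, 0, 0],
 [1, 1, 1],
 [1, 1, 0]]
  V a = (-1, -5, -5)
Solving gives a = (-1, -4, 0).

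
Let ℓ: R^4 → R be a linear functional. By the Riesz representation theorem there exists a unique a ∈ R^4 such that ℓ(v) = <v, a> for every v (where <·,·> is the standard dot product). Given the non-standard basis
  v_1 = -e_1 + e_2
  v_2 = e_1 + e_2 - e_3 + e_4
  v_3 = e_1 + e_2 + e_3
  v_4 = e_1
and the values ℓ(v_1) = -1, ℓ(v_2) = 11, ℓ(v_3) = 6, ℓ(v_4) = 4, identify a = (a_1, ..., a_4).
a = (4, 3, -1, 3)

Write a = (a_1, ..., a_4) in the standard basis. For each basis vector v_i, ℓ(v_i) = <v_i, a> is a linear equation in the a_j's. Collect the n equations into a matrix system V a = ℓ, where row i of V is v_i (expressed in the standard basis). Since V is invertible (lower-triangular with 1s on the diagonal, up to permutation), solve by back-substitution:
  V =
[[-1, 1, 0, 0],
 [1, 1, -1, 1],
 [1, 1, 1, 0],
 [1, 0, 0, 0]]
  V a = (-1, 11, 6, 4)
Solving gives a = (4, 3, -1, 3).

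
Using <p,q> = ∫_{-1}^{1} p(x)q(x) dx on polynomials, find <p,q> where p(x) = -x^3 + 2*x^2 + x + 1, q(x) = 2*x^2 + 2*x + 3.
<p,q> = 202/15

Expand the product: p(x)·q(x) = -2*x^5 + 2*x^4 + 3*x^3 + 10*x^2 + 5*x + 3.
∫_{-1}^{1} of each monomial x^k gives [2/(k+1) if k even, 0 if k odd]. Integrating term-by-term (or equivalently evaluating the antiderivative F(x) = -x^6/3 + 2*x^5/5 + 3*x^4/4 + 10*x^3/3 + 5*x^2/2 + 3*x at the endpoints):
  F(1) − F(−1) = 193/20 − (-229/60) = 202/15.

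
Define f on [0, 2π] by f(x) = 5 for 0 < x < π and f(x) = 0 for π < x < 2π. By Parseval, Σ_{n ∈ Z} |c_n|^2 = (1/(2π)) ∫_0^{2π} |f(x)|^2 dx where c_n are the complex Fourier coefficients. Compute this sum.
Σ |c_n|^2 = 25/2

Parseval equates the L^2 energy of f (normalised by 1/(2π)) with the ℓ^2 sum of its Fourier coefficients: (1/(2π)) ∫_0^{2π} |f|^2 = Σ |c_n|^2.
Compute the left side: (1/(2π)) [∫_0^π 5^2 dx + ∫_π^{2π} 0^2 dx] = (1/(2π)) · (25π + 0π) = (25 + 0)/2 = 25/2.
So Σ_{n ∈ Z} |c_n|^2 = 25/2.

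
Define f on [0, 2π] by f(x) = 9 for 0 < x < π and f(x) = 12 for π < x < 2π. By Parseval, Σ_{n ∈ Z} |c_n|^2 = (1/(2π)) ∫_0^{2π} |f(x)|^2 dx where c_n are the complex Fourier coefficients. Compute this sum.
Σ |c_n|^2 = 225/2

Parseval equates the L^2 energy of f (normalised by 1/(2π)) with the ℓ^2 sum of its Fourier coefficients: (1/(2π)) ∫_0^{2π} |f|^2 = Σ |c_n|^2.
Compute the left side: (1/(2π)) [∫_0^π 9^2 dx + ∫_π^{2π} 12^2 dx] = (1/(2π)) · (81π + 144π) = (81 + 144)/2 = 225/2.
So Σ_{n ∈ Z} |c_n|^2 = 225/2.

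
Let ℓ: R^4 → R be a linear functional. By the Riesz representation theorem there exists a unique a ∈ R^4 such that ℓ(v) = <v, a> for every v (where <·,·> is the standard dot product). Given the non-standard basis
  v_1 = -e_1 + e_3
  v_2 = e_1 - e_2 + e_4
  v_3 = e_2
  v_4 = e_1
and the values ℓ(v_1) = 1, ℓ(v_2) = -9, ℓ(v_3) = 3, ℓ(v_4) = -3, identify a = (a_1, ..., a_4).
a = (-3, 3, -2, -3)

Write a = (a_1, ..., a_4) in the standard basis. For each basis vector v_i, ℓ(v_i) = <v_i, a> is a linear equation in the a_j's. Collect the n equations into a matrix system V a = ℓ, where row i of V is v_i (expressed in the standard basis). Since V is invertible (lower-triangular with 1s on the diagonal, up to permutation), solve by back-substitution:
  V =
[[-1, 0, 1, 0],
 [1, -1, 0, 1],
 [0, 1, 0, 0],
 [1, 0, 0, 0]]
  V a = (1, -9, 3, -3)
Solving gives a = (-3, 3, -2, -3).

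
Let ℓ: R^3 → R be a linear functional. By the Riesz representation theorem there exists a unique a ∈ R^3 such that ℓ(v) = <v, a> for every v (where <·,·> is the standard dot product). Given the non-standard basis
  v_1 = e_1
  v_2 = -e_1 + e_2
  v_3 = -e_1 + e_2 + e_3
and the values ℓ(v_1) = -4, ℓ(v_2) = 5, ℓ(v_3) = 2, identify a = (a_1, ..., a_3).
a = (-4, 1, -3)

Write a = (a_1, ..., a_3) in the standard basis. For each basis vector v_i, ℓ(v_i) = <v_i, a> is a linear equation in the a_j's. Collect the n equations into a matrix system V a = ℓ, where row i of V is v_i (expressed in the standard basis). Since V is invertible (lower-triangular with 1s on the diagonal, up to permutation), solve by back-substitution:
  V =
[[1, 0, 0],
 [-1, 1, 0],
 [-1, 1, 1]]
  V a = (-4, 5, 2)
Solving gives a = (-4, 1, -3).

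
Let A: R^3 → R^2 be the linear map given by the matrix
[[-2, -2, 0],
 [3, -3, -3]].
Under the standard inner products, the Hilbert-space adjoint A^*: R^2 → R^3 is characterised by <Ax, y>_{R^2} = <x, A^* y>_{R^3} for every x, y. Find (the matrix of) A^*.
A^* = A^T =
[[-2, 3],
 [-2, -3],
 [0, -3]]

For real matrices with standard dot products, the defining identity <Ax, y> = <x, A^* y> gives (Ax)^T y = x^T (A^*) y, i.e. x^T A^T y = x^T (A^*) y. Since this holds for all x, y, we must have A^* = A^T. Therefore
A^* =
[[-2, 3],
 [-2, -3],
 [0, -3]].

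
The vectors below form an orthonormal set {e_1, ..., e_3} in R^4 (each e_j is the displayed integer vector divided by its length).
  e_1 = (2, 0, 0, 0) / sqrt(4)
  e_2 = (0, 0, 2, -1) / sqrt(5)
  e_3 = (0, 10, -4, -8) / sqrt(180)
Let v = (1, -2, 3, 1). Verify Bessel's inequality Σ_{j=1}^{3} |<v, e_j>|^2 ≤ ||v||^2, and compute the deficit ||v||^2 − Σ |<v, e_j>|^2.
Σ |<v, e_j>|^2 = 134/9; ||v||^2 = 15; deficit = 1/9

Write each e_j = u_j / sqrt(<u_j, u_j>) where u_j is the displayed integer vector. Then <v, e_j> = <v, u_j> / sqrt(<u_j, u_j>), so |<v, e_j>|^2 = <v, u_j>^2 / <u_j, u_j>.
Coefficients: <v, e_1> = 2/sqrt(4), <v, e_2> = 5/sqrt(5), <v, e_3> = -40/sqrt(180).
Square and sum: Σ |<v, e_j>|^2 = 134/9.
Compute ||v||^2 = v·v = 15.
Deficit = 15 − 134/9 = 1/9 ≥ 0, confirming Bessel's inequality. (The deficit equals ||v − Σ <v,e_j> e_j||^2, the squared distance from v to span{e_j}.)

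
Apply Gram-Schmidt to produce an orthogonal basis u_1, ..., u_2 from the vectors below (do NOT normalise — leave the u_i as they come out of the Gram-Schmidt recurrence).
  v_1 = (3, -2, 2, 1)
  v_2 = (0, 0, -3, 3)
Orthogonal basis:
  u_1 = (3, -2, 2, 1)
  u_2 = (1/2, -1/3, -8/3, 19/6)

Apply the Gram-Schmidt recurrence
  u_1 = v_1
  u_i = v_i − Σ_{j<i} ((v_i · u_j) / (u_j · u_j)) · u_j.

Step by step this gives:
  u_1 = (3, -2, 2, 1)
  u_2 = (1/2, -1/3, -8/3, 19/6)

Orthogonality check:
  u_2 · u_1 = 0 (should be 0)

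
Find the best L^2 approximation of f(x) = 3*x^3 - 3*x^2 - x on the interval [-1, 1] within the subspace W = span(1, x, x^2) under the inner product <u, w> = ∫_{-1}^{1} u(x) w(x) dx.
g(x) = -3*x^2 + 4*x/5

The best approximation g ∈ W is the orthogonal projection of f onto W. Writing g = a_0 + a_1 x + a_2 x^2, the coefficients solve the normal equations G · a = b where
  G_{ij} = <φ_i, φ_j> and b_i = <f, φ_i>, with φ_0 = 1, φ_1 = x, φ_2 = x^2.
G =
  [2, 0, 2/3]
  [0, 2/3, 0]
  [2/3, 0, 2/5],
b = (-2, 8/15, -6/5).
Solving gives a_0 = 0, a_1 = 4/5, a_2 = -3, so
  g(x) = -3*x^2 + 4*x/5.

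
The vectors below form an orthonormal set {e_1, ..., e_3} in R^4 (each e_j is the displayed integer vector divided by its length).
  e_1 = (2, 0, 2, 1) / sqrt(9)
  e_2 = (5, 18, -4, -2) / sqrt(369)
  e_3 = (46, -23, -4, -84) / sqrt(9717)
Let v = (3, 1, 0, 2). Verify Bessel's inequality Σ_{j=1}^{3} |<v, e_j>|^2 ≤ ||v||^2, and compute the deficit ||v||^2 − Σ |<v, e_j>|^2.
Σ |<v, e_j>|^2 = 2294/237; ||v||^2 = 14; deficit = 1024/237

Write each e_j = u_j / sqrt(<u_j, u_j>) where u_j is the displayed integer vector. Then <v, e_j> = <v, u_j> / sqrt(<u_j, u_j>), so |<v, e_j>|^2 = <v, u_j>^2 / <u_j, u_j>.
Coefficients: <v, e_1> = 8/sqrt(9), <v, e_2> = 29/sqrt(369), <v, e_3> = -53/sqrt(9717).
Square and sum: Σ |<v, e_j>|^2 = 2294/237.
Compute ||v||^2 = v·v = 14.
Deficit = 14 − 2294/237 = 1024/237 ≥ 0, confirming Bessel's inequality. (The deficit equals ||v − Σ <v,e_j> e_j||^2, the squared distance from v to span{e_j}.)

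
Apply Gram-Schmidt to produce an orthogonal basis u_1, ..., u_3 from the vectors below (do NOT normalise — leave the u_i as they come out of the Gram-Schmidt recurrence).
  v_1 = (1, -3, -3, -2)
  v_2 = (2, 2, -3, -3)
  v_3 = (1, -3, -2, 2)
Orthogonal basis:
  u_1 = (1, -3, -3, -2)
  u_2 = (35/23, 79/23, -36/23, -47/23)
  u_3 = (569/477, 85/477, -62/53, 994/477)

Apply the Gram-Schmidt recurrence
  u_1 = v_1
  u_i = v_i − Σ_{j<i} ((v_i · u_j) / (u_j · u_j)) · u_j.

Step by step this gives:
  u_1 = (1, -3, -3, -2)
  u_2 = (35/23, 79/23, -36/23, -47/23)
  u_3 = (569/477, 85/477, -62/53, 994/477)

Orthogonality check:
  u_2 · u_1 = 0 (should be 0)
  u_3 · u_1 = 0 (should be 0)
  u_3 · u_2 = 0 (should be 0)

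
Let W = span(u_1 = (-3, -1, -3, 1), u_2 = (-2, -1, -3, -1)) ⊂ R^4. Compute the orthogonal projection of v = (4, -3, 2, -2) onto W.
proj_W(v) = (14/5, 3/5, 9/5, -13/5)

Set up U = [u_1 | ... | u_2] ∈ R^(4×2). The projector onto W = col(U) is P = U (U^T U)^(-1) U^T.
Compute U^T U =
  [20, 15]
  [15, 15],
and U^T v = (-17, -9).
Solve U^T U · c = U^T v for the coefficients: c = (-8/5, 1). The projection is proj_W(v) = U c.
Check: (v - proj_W(v)) · u_1 = 0  (should be 0).
Check: (v - proj_W(v)) · u_2 = 0  (should be 0).
Result: proj_W(v) = (14/5, 3/5, 9/5, -13/5).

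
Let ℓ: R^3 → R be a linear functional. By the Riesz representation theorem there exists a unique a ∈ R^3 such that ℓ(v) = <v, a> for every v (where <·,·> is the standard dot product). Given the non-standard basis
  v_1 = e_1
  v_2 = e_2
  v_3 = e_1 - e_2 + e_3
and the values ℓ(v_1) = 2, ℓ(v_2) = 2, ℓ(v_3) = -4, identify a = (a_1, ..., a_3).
a = (2, 2, -4)

Write a = (a_1, ..., a_3) in the standard basis. For each basis vector v_i, ℓ(v_i) = <v_i, a> is a linear equation in the a_j's. Collect the n equations into a matrix system V a = ℓ, where row i of V is v_i (expressed in the standard basis). Since V is invertible (lower-triangular with 1s on the diagonal, up to permutation), solve by back-substitution:
  V =
[[1, 0, 0],
 [0, 1, 0],
 [1, -1, 1]]
  V a = (2, 2, -4)
Solving gives a = (2, 2, -4).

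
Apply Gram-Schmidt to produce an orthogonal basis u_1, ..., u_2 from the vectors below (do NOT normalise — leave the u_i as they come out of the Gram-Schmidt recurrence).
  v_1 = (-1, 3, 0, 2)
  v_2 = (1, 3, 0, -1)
Orthogonal basis:
  u_1 = (-1, 3, 0, 2)
  u_2 = (10/7, 12/7, 0, -13/7)

Apply the Gram-Schmidt recurrence
  u_1 = v_1
  u_i = v_i − Σ_{j<i} ((v_i · u_j) / (u_j · u_j)) · u_j.

Step by step this gives:
  u_1 = (-1, 3, 0, 2)
  u_2 = (10/7, 12/7, 0, -13/7)

Orthogonality check:
  u_2 · u_1 = 0 (should be 0)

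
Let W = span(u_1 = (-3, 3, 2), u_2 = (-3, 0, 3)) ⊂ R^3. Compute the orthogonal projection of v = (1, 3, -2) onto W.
proj_W(v) = (1, 3, -2)

Set up U = [u_1 | ... | u_2] ∈ R^(3×2). The projector onto W = col(U) is P = U (U^T U)^(-1) U^T.
Compute U^T U =
  [22, 15]
  [15, 18],
and U^T v = (2, -9).
Solve U^T U · c = U^T v for the coefficients: c = (1, -4/3). The projection is proj_W(v) = U c.
Check: (v - proj_W(v)) · u_1 = 0  (should be 0).
Check: (v - proj_W(v)) · u_2 = 0  (should be 0).
Result: proj_W(v) = (1, 3, -2).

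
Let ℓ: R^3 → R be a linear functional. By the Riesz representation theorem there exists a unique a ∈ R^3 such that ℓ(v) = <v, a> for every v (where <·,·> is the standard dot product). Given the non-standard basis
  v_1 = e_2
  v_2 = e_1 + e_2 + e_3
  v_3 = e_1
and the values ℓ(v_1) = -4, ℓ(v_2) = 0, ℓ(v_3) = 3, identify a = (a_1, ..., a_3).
a = (3, -4, 1)

Write a = (a_1, ..., a_3) in the standard basis. For each basis vector v_i, ℓ(v_i) = <v_i, a> is a linear equation in the a_j's. Collect the n equations into a matrix system V a = ℓ, where row i of V is v_i (expressed in the standard basis). Since V is invertible (lower-triangular with 1s on the diagonal, up to permutation), solve by back-substitution:
  V =
[[0, 1, 0],
 [1, 1, 1],
 [1, 0, 0]]
  V a = (-4, 0, 3)
Solving gives a = (3, -4, 1).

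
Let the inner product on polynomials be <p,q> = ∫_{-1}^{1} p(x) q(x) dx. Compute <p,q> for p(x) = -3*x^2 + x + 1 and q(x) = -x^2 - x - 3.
<p,q> = -2/15

Expand the product: p(x)·q(x) = 3*x^4 + 2*x^3 + 7*x^2 - 4*x - 3.
∫_{-1}^{1} of each monomial x^k gives [2/(k+1) if k even, 0 if k odd]. Integrating term-by-term (or equivalently evaluating the antiderivative F(x) = 3*x^5/5 + x^4/2 + 7*x^3/3 - 2*x^2 - 3*x at the endpoints):
  F(1) − F(−1) = -47/30 − (-43/30) = -2/15.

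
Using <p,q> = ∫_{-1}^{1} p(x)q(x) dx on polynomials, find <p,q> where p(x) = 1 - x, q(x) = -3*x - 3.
<p,q> = -4

Expand the product: p(x)·q(x) = 3*x^2 - 3.
∫_{-1}^{1} of each monomial x^k gives [2/(k+1) if k even, 0 if k odd]. Integrating term-by-term (or equivalently evaluating the antiderivative F(x) = x^3 - 3*x at the endpoints):
  F(1) − F(−1) = -2 − (2) = -4.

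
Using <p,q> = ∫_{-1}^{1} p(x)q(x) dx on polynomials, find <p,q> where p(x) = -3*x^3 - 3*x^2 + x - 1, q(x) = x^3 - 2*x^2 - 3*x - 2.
<p,q> = 1352/105

Expand the product: p(x)·q(x) = -3*x^6 + 3*x^5 + 16*x^4 + 12*x^3 + 5*x^2 + x + 2.
∫_{-1}^{1} of each monomial x^k gives [2/(k+1) if k even, 0 if k odd]. Integrating term-by-term (or equivalently evaluating the antiderivative F(x) = -3*x^7/7 + x^6/2 + 16*x^5/5 + 3*x^4 + 5*x^3/3 + x^2/2 + 2*x at the endpoints):
  F(1) − F(−1) = 1096/105 − (-256/105) = 1352/105.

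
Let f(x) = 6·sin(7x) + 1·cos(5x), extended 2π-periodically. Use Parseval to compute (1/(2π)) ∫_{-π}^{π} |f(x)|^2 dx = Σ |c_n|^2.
Σ |c_n|^2 = 37/2

Expand |f|^2 and use orthogonality of {sin(nx), cos(mx)} on [-π, π]:
  ∫_{-π}^{π} sin(nx)^2 dx = π, ∫ cos(mx)^2 dx = π, and cross terms integrate to 0.
So ∫_{-π}^{π} f(x)^2 dx = 6^2 · π + 1^2 · π = (36 + 1)π.
Divide by 2π: (36 + 1)/2 = 37/2.
By Parseval, this equals Σ |c_n|^2.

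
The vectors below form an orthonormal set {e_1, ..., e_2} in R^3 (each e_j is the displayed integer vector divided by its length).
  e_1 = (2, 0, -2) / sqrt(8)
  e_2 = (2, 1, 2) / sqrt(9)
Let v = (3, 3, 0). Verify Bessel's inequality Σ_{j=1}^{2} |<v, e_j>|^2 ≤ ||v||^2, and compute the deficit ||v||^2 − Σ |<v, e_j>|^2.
Σ |<v, e_j>|^2 = 27/2; ||v||^2 = 18; deficit = 9/2

Write each e_j = u_j / sqrt(<u_j, u_j>) where u_j is the displayed integer vector. Then <v, e_j> = <v, u_j> / sqrt(<u_j, u_j>), so |<v, e_j>|^2 = <v, u_j>^2 / <u_j, u_j>.
Coefficients: <v, e_1> = 6/sqrt(8), <v, e_2> = 9/sqrt(9).
Square and sum: Σ |<v, e_j>|^2 = 27/2.
Compute ||v||^2 = v·v = 18.
Deficit = 18 − 27/2 = 9/2 ≥ 0, confirming Bessel's inequality. (The deficit equals ||v − Σ <v,e_j> e_j||^2, the squared distance from v to span{e_j}.)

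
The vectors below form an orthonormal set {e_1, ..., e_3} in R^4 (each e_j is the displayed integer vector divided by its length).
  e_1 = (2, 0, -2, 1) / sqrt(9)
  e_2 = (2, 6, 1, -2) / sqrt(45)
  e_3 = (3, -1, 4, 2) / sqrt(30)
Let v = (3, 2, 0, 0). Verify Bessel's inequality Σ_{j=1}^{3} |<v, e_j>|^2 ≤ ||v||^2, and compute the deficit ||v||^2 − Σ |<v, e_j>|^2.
Σ |<v, e_j>|^2 = 77/6; ||v||^2 = 13; deficit = 1/6

Write each e_j = u_j / sqrt(<u_j, u_j>) where u_j is the displayed integer vector. Then <v, e_j> = <v, u_j> / sqrt(<u_j, u_j>), so |<v, e_j>|^2 = <v, u_j>^2 / <u_j, u_j>.
Coefficients: <v, e_1> = 6/sqrt(9), <v, e_2> = 18/sqrt(45), <v, e_3> = 7/sqrt(30).
Square and sum: Σ |<v, e_j>|^2 = 77/6.
Compute ||v||^2 = v·v = 13.
Deficit = 13 − 77/6 = 1/6 ≥ 0, confirming Bessel's inequality. (The deficit equals ||v − Σ <v,e_j> e_j||^2, the squared distance from v to span{e_j}.)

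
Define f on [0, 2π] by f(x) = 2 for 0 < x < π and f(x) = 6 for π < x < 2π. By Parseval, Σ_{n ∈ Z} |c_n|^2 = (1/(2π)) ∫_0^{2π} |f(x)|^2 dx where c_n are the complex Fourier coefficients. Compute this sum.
Σ |c_n|^2 = 20

Parseval equates the L^2 energy of f (normalised by 1/(2π)) with the ℓ^2 sum of its Fourier coefficients: (1/(2π)) ∫_0^{2π} |f|^2 = Σ |c_n|^2.
Compute the left side: (1/(2π)) [∫_0^π 2^2 dx + ∫_π^{2π} 6^2 dx] = (1/(2π)) · (4π + 36π) = (4 + 36)/2 = 20.
So Σ_{n ∈ Z} |c_n|^2 = 20.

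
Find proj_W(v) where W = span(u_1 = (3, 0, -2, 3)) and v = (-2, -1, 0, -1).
proj_W(v) = (-27/22, 0, 9/11, -27/22)

Set up U = [u_1 | ... | u_1] ∈ R^(4×1). The projector onto W = col(U) is P = U (U^T U)^(-1) U^T.
Compute U^T U =
  [22],
and U^T v = (-9).
Solve U^T U · c = U^T v for the coefficients: c = (-9/22). The projection is proj_W(v) = U c.
Check: (v - proj_W(v)) · u_1 = 0  (should be 0).
Result: proj_W(v) = (-27/22, 0, 9/11, -27/22).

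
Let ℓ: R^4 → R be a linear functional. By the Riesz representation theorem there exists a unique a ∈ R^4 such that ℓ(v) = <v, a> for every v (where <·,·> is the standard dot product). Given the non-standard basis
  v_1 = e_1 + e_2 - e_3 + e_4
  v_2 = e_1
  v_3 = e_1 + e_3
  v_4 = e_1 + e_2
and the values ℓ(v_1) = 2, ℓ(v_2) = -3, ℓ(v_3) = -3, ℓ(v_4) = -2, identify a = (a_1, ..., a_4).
a = (-3, 1, 0, 4)

Write a = (a_1, ..., a_4) in the standard basis. For each basis vector v_i, ℓ(v_i) = <v_i, a> is a linear equation in the a_j's. Collect the n equations into a matrix system V a = ℓ, where row i of V is v_i (expressed in the standard basis). Since V is invertible (lower-triangular with 1s on the diagonal, up to permutation), solve by back-substitution:
  V =
[[1, 1, -1, 1],
 [1, 0, 0, 0],
 [1, 0, 1, 0],
 [1, 1, 0, 0]]
  V a = (2, -3, -3, -2)
Solving gives a = (-3, 1, 0, 4).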